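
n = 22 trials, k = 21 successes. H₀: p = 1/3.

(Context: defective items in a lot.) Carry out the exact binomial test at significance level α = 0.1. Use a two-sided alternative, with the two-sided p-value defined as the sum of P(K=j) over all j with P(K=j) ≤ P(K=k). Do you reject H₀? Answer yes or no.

Exact binomial: n=22, k=21, p₀=1/3=0.3333
P(X=j) = C(n,j)·p₀^j·(1−p₀)^(n−j); p = Σ P(X=j) over j with P(X=j) ≤ P(X=21)
p-value (two-sided) = 0.00000
At α=0.1: p < α → reject H₀

reject H₀: yes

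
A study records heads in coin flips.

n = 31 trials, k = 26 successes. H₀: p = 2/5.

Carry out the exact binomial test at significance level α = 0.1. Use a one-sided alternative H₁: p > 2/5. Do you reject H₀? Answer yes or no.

Exact binomial: n=31, k=26, p₀=2/5=0.4000
P(X≥26) from Σ C(n,i)·p₀^i·(1−p₀)^(n−i)
p-value (one-sided, H₁ greater) = 0.00000
At α=0.1: p < α → reject H₀

reject H₀: yes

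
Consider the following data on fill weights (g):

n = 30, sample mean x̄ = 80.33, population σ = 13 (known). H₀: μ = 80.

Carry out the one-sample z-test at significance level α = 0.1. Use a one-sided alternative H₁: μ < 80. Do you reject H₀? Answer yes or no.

SE = σ/√n = 13/√30 = 2.3735
z = (x̄−μ₀)/SE = (80.33−80)/2.3735 = 0.1390
p-value (one-sided, H₁ less) = 0.55529
At α=0.1: p ≥ α → fail to reject H₀

reject H₀: no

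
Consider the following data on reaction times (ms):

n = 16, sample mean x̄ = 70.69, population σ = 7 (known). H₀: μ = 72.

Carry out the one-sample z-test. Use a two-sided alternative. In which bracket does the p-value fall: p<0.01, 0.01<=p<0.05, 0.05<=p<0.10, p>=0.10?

p-value bracket: p>=0.10

SE = σ/√n = 7/√16 = 1.7500
z = (x̄−μ₀)/SE = (70.69−72)/1.7500 = -0.7486
p-value (two-sided) = 0.45412
→ bracket: p>=0.10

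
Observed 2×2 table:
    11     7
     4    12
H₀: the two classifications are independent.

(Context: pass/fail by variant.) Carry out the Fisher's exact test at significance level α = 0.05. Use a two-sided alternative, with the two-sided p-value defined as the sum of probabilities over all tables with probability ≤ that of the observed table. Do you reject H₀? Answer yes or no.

Margins: r₁=18, r₂=16, c₁=15, c₂=19, n=34
p_obs = C(18,11)·C(16,4)/C(34,15); sum pmf over tables with pmf ≤ p_obs
p-value (two-sided) = 0.04544
At α=0.05: p < α → reject H₀

reject H₀: yes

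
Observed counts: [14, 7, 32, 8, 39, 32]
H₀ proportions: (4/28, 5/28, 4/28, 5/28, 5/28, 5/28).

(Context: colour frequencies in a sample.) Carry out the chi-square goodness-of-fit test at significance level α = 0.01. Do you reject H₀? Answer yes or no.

n = 132; E_i = n·p_i = [18.86, 23.57, 18.86, 23.57, 23.57, 23.57]
χ² = (14−18.86)²/18.86 + (7−23.57)²/23.57 + (32−18.86)²/18.86 + (8−23.57)²/23.57 + (39−23.57)²/23.57 + (32−23.57)²/23.57 = 45.4606
df = 5
p-value (upper-tail) = 0.00000
At α=0.01: p < α → reject H₀

reject H₀: yes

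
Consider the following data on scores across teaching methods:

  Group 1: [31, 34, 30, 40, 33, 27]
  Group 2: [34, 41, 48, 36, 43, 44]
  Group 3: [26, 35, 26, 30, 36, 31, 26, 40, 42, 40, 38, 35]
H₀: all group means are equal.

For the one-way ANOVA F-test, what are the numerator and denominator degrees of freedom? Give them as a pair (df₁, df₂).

k = 3 groups, N = 24 total
df = (k−1, N−k) = (3−1, 24−3) = (2, 21)

degrees of freedom = [2, 21]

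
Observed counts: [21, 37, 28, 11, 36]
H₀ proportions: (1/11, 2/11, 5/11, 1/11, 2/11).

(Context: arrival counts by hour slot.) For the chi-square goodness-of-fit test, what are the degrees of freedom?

degrees of freedom = 4

df = k − 1 = 5 − 1 = 4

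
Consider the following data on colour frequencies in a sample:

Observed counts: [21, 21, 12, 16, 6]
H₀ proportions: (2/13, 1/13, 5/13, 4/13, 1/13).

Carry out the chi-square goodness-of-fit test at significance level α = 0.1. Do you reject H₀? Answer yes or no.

n = 76; E_i = n·p_i = [11.69, 5.85, 29.23, 23.38, 5.85]
χ² = (21−11.69)²/11.69 + (21−5.85)²/5.85 + (12−29.23)²/29.23 + (16−23.38)²/23.38 + (6−5.85)²/5.85 = 59.1829
df = 4
p-value (upper-tail) = 0.00000
At α=0.1: p < α → reject H₀

reject H₀: yes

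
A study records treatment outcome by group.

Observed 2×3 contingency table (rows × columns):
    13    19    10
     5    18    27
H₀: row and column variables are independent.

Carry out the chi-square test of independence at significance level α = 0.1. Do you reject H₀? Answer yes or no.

reject H₀: yes

Row totals [42, 50], col totals [18, 37, 37], n=92
χ² = (13−8.22)²/8.22 + (19−16.89)²/16.89 + (10−16.89)²/16.89 + (5−9.78)²/9.78 + (18−20.11)²/20.11 + (27−20.11)²/20.11 = 10.7792
df = 2
p-value (upper-tail) = 0.00456
At α=0.1: p < α → reject H₀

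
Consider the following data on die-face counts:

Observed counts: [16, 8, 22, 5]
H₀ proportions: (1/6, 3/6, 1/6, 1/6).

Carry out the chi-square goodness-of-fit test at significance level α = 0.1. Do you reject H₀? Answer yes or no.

n = 51; E_i = n·p_i = [8.50, 25.50, 8.50, 8.50]
χ² = (16−8.50)²/8.50 + (8−25.50)²/25.50 + (22−8.50)²/8.50 + (5−8.50)²/8.50 = 41.5098
df = 3
p-value (upper-tail) = 0.00000
At α=0.1: p < α → reject H₀

reject H₀: yes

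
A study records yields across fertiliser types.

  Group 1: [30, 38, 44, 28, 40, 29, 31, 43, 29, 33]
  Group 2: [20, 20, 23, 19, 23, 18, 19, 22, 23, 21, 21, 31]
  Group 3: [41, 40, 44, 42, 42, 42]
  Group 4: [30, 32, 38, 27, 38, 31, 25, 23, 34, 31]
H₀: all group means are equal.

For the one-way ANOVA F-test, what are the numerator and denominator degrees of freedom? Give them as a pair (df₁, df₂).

degrees of freedom = [3, 34]

k = 4 groups, N = 38 total
df = (k−1, N−k) = (4−1, 38−4) = (3, 34)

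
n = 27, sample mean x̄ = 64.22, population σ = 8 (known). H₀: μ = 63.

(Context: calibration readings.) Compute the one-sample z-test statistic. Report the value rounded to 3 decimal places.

test statistic = 0.792

SE = σ/√n = 8/√27 = 1.5396
z = (x̄−μ₀)/SE = (64.22−63)/1.5396 = 0.7924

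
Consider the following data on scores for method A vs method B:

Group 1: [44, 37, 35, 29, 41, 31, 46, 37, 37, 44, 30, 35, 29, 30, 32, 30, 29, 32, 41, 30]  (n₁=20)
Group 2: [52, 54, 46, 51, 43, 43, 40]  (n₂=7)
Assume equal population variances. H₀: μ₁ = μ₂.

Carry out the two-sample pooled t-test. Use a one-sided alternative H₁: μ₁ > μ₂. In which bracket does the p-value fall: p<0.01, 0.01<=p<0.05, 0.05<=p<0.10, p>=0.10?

x̄₁=34.950, s₁=5.661, n₁=20
x̄₂=47.000, s₂=5.354, n₂=7
s_p² = [19·5.661² + 6·5.354²]/25 = 31.2380
SE = √(s_p²·(1/20+1/7)) = 2.4545
t = (34.950−47.000)/2.4545 = -4.9094
df = 25
p-value (one-sided, H₁ greater) = 0.99998
→ bracket: p>=0.10

p-value bracket: p>=0.10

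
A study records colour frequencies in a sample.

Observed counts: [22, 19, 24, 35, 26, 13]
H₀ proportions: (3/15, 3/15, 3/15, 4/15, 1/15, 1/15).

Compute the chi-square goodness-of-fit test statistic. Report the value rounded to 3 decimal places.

test statistic = 36.351

n = 139; E_i = n·p_i = [27.80, 27.80, 27.80, 37.07, 9.27, 9.27]
χ² = (22−27.80)²/27.80 + (19−27.80)²/27.80 + (24−27.80)²/27.80 + (35−37.07)²/37.07 + (26−9.27)²/9.27 + (13−9.27)²/9.27 = 36.3507
df = 5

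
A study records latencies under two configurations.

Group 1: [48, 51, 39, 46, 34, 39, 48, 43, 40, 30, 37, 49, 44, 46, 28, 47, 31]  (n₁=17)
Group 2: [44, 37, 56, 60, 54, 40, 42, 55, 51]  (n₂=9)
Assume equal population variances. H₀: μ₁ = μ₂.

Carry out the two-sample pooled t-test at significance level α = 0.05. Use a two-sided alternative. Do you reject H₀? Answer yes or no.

x̄₁=41.176, s₁=7.178, n₁=17
x̄₂=48.778, s₂=8.167, n₂=9
s_p² = [16·7.178² + 8·8.167²]/24 = 56.5844
SE = √(s_p²·(1/17+1/9)) = 3.1009
t = (41.176−48.778)/3.1009 = -2.4513
df = 24
p-value (two-sided) = 0.02189
At α=0.05: p < α → reject H₀

reject H₀: yes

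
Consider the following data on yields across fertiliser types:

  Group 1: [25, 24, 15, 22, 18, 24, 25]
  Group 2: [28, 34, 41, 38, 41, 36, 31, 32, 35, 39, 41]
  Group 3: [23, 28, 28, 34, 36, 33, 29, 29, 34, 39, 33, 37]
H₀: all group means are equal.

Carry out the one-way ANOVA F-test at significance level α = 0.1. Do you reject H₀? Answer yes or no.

Group means [21.86, 36.00, 31.92], grand mean 31.067
SSB = Σnᵢ(x̄ᵢ−x̄)² = 870.093; SSW = ΣΣ(x−x̄ᵢ)² = 519.774
MSB = 870.093/2 = 435.0464; MSW = 519.774/27 = 19.2509
F = MSB/MSW = 22.5988
df = (2, 27)
p-value (upper-tail) = 0.00000
At α=0.1: p < α → reject H₀

reject H₀: yes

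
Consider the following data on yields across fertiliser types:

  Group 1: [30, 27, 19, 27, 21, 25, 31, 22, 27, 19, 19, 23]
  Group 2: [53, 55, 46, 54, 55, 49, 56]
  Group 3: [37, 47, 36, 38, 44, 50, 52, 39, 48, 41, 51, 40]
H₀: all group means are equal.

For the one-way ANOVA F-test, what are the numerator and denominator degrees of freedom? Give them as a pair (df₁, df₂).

degrees of freedom = [2, 28]

k = 3 groups, N = 31 total
df = (k−1, N−k) = (3−1, 31−3) = (2, 28)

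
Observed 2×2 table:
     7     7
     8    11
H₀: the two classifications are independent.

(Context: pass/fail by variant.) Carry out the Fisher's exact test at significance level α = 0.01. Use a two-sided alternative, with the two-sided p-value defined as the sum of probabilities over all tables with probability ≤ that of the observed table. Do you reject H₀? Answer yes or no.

Margins: r₁=14, r₂=19, c₁=15, c₂=18, n=33
p_obs = C(14,7)·C(19,8)/C(33,15); sum pmf over tables with pmf ≤ p_obs
p-value (two-sided) = 0.73253
At α=0.01: p ≥ α → fail to reject H₀

reject H₀: no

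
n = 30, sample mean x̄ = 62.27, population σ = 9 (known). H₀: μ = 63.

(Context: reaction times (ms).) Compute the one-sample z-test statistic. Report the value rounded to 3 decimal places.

SE = σ/√n = 9/√30 = 1.6432
z = (x̄−μ₀)/SE = (62.27−63)/1.6432 = -0.4443

test statistic = -0.444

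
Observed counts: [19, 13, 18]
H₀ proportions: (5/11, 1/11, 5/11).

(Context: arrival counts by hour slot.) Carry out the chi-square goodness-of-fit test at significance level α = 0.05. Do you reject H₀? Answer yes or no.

reject H₀: yes

n = 50; E_i = n·p_i = [22.73, 4.55, 22.73]
χ² = (19−22.73)²/22.73 + (13−4.55)²/4.55 + (18−22.73)²/22.73 = 17.3200
df = 2
p-value (upper-tail) = 0.00017
At α=0.05: p < α → reject H₀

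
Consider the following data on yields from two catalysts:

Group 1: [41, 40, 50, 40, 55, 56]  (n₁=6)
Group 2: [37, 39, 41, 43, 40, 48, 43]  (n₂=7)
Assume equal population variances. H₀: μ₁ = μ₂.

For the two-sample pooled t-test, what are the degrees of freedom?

degrees of freedom = 11

df = n₁ + n₂ − 2 = 6 + 7 − 2 = 11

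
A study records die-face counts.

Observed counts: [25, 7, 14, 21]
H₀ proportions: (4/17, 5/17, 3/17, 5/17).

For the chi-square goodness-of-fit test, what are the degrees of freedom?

df = k − 1 = 4 − 1 = 3

degrees of freedom = 3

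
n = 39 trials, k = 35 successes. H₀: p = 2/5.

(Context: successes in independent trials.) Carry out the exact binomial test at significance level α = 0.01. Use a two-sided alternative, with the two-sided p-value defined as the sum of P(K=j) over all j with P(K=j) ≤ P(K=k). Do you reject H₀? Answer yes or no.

reject H₀: yes

Exact binomial: n=39, k=35, p₀=2/5=0.4000
P(X=j) = C(n,j)·p₀^j·(1−p₀)^(n−j); p = Σ P(X=j) over j with P(X=j) ≤ P(X=35)
p-value (two-sided) = 0.00000
At α=0.01: p < α → reject H₀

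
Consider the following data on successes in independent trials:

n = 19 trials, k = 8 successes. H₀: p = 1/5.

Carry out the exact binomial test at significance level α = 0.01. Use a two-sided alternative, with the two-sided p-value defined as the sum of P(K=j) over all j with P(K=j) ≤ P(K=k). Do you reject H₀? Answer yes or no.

reject H₀: no

Exact binomial: n=19, k=8, p₀=1/5=0.2000
P(X=j) = C(n,j)·p₀^j·(1−p₀)^(n−j); p = Σ P(X=j) over j with P(X=j) ≤ P(X=8)
p-value (two-sided) = 0.03769
At α=0.01: p ≥ α → fail to reject H₀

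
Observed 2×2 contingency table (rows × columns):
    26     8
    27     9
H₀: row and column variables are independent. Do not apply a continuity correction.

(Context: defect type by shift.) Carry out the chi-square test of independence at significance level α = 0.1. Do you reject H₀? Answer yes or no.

Row totals [34, 36], col totals [53, 17], n=70
χ² = (26−25.74)²/25.74 + (8−8.26)²/8.26 + (27−27.26)²/27.26 + (9−8.74)²/8.74 = 0.0206
df = 1
p-value (upper-tail) = 0.88597
At α=0.1: p ≥ α → fail to reject H₀

reject H₀: no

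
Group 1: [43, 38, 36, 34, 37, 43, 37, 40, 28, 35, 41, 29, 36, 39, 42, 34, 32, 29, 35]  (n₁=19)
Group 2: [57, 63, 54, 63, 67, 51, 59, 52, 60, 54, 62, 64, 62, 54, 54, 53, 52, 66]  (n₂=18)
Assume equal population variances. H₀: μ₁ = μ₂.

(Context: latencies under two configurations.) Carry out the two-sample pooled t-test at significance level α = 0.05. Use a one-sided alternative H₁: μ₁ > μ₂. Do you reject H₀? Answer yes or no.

reject H₀: no

x̄₁=36.211, s₁=4.577, n₁=19
x̄₂=58.167, s₂=5.305, n₂=18
s_p² = [18·4.577² + 17·5.305²]/35 = 24.4474
SE = √(s_p²·(1/19+1/18)) = 1.6263
t = (36.211−58.167)/1.6263 = -13.5006
df = 35
p-value (one-sided, H₁ greater) = 1.00000
At α=0.05: p ≥ α → fail to reject H₀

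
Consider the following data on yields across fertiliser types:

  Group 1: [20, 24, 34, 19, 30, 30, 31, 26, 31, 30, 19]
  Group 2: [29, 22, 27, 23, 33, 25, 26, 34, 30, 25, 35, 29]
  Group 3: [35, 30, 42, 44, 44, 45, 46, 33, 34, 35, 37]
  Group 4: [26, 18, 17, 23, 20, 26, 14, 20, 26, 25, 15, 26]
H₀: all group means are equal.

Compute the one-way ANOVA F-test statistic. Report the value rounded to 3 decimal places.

Group means [26.73, 28.17, 38.64, 21.33], grand mean 28.543
SSB = Σnᵢ(x̄ᵢ−x̄)² = 1782.352; SSW = ΣΣ(x−x̄ᵢ)² = 1045.061
MSB = 1782.352/3 = 594.1175; MSW = 1045.061/42 = 24.8824
F = MSB/MSW = 23.8770
df = (3, 42)

test statistic = 23.877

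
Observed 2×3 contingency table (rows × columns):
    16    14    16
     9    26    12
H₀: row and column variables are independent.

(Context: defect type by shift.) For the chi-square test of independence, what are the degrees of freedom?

df = (r−1)(c−1) = (2−1)·(3−1) = 2

degrees of freedom = 2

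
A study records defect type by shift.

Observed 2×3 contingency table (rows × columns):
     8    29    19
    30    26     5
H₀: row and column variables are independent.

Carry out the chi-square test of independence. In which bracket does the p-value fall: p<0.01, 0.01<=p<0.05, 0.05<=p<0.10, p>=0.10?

p-value bracket: p<0.01

Row totals [56, 61], col totals [38, 55, 24], n=117
χ² = (8−18.19)²/18.19 + (29−26.32)²/26.32 + (19−11.49)²/11.49 + (30−19.81)²/19.81 + (26−28.68)²/28.68 + (5−12.51)²/12.51 = 20.8916
df = 2
p-value (upper-tail) = 0.00003
→ bracket: p<0.01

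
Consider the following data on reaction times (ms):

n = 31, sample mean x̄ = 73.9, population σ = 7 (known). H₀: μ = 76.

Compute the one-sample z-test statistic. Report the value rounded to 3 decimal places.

test statistic = -1.670

SE = σ/√n = 7/√31 = 1.2572
z = (x̄−μ₀)/SE = (73.9−76)/1.2572 = -1.6703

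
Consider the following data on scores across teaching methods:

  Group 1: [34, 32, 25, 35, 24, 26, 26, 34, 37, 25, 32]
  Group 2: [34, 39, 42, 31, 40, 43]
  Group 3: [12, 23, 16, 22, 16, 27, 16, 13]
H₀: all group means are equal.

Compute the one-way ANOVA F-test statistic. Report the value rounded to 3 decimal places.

test statistic = 29.533

Group means [30.00, 38.17, 18.12], grand mean 28.160
SSB = Σnᵢ(x̄ᵢ−x̄)² = 1443.652; SSW = ΣΣ(x−x̄ᵢ)² = 537.708
MSB = 1443.652/2 = 721.8258; MSW = 537.708/22 = 24.4413
F = MSB/MSW = 29.5331
df = (2, 22)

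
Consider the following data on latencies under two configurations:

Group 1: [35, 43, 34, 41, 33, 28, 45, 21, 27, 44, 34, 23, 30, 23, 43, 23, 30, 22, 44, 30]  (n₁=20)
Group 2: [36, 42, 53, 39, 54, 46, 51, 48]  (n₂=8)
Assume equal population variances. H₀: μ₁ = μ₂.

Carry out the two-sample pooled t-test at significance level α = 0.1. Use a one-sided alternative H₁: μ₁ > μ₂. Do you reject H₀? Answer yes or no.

reject H₀: no

x̄₁=32.650, s₁=8.293, n₁=20
x̄₂=46.125, s₂=6.621, n₂=8
s_p² = [19·8.293² + 7·6.621²]/26 = 62.0548
SE = √(s_p²·(1/20+1/8)) = 3.2954
t = (32.650−46.125)/3.2954 = -4.0890
df = 26
p-value (one-sided, H₁ greater) = 0.99981
At α=0.1: p ≥ α → fail to reject H₀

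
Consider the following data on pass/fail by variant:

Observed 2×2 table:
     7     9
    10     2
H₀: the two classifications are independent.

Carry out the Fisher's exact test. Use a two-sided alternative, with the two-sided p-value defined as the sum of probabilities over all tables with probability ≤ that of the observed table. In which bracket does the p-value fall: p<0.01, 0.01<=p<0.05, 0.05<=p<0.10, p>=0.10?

p-value bracket: 0.05<=p<0.10

Margins: r₁=16, r₂=12, c₁=17, c₂=11, n=28
p_obs = C(16,7)·C(12,10)/C(28,17); sum pmf over tables with pmf ≤ p_obs
p-value (two-sided) = 0.05403
→ bracket: 0.05<=p<0.10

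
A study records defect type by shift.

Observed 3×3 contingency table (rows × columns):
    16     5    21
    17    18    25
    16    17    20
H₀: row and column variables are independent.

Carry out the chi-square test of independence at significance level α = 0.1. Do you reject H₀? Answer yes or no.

Row totals [42, 60, 53], col totals [49, 40, 66], n=155
χ² = (16−13.28)²/13.28 + (5−10.84)²/10.84 + (21−17.88)²/17.88 + (17−18.97)²/18.97 + (18−15.48)²/15.48 + (25−25.55)²/25.55 + (16−16.75)²/16.75 + (17−13.68)²/13.68 + (20−22.57)²/22.57 = 6.0046
df = 4
p-value (upper-tail) = 0.19881
At α=0.1: p ≥ α → fail to reject H₀

reject H₀: no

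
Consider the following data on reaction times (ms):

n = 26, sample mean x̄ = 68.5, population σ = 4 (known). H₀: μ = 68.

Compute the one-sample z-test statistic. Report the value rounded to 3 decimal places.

SE = σ/√n = 4/√26 = 0.7845
z = (x̄−μ₀)/SE = (68.5−68)/0.7845 = 0.6374

test statistic = 0.637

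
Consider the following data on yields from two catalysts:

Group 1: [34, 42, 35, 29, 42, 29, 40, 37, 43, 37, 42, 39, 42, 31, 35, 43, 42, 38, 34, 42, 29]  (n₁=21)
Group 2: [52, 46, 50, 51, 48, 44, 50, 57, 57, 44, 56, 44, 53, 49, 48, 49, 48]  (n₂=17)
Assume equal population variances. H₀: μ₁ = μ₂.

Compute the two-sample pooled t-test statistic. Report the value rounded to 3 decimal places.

x̄₁=37.381, s₁=4.934, n₁=21
x̄₂=49.765, s₂=4.221, n₂=17
s_p² = [20·4.934² + 16·4.221²]/36 = 21.4448
SE = √(s_p²·(1/21+1/17)) = 1.5108
t = (37.381−49.765)/1.5108 = -8.1966
df = 36

test statistic = -8.197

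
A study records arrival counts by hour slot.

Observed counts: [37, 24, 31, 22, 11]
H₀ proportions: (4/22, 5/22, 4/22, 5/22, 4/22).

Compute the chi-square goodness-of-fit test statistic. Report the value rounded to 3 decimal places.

n = 125; E_i = n·p_i = [22.73, 28.41, 22.73, 28.41, 22.73]
χ² = (37−22.73)²/22.73 + (24−28.41)²/28.41 + (31−22.73)²/22.73 + (22−28.41)²/28.41 + (11−22.73)²/22.73 = 20.1560
df = 4

test statistic = 20.156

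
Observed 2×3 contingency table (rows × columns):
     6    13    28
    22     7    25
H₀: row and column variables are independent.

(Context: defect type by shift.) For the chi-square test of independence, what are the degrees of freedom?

df = (r−1)(c−1) = (2−1)·(3−1) = 2

degrees of freedom = 2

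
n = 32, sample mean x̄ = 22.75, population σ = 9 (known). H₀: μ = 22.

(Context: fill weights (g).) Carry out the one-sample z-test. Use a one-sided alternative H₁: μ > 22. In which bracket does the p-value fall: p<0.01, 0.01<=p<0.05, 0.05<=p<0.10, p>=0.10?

p-value bracket: p>=0.10

SE = σ/√n = 9/√32 = 1.5910
z = (x̄−μ₀)/SE = (22.75−22)/1.5910 = 0.4714
p-value (one-sided, H₁ greater) = 0.31868
→ bracket: p>=0.10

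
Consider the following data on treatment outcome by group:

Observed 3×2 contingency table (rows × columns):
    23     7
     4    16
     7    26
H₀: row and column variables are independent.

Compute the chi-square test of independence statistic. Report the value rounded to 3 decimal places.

Row totals [30, 20, 33], col totals [34, 49], n=83
χ² = (23−12.29)²/12.29 + (7−17.71)²/17.71 + (4−8.19)²/8.19 + (16−11.81)²/11.81 + (7−13.52)²/13.52 + (26−19.48)²/19.48 = 24.7709
df = 2

test statistic = 24.771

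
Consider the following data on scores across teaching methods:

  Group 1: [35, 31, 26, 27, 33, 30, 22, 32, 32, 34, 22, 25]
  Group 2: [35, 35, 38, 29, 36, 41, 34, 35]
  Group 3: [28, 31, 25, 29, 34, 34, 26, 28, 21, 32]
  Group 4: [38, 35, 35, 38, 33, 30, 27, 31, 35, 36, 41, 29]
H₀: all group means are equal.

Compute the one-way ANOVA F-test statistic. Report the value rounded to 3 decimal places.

test statistic = 6.573

Group means [29.08, 35.38, 28.80, 34.00], grand mean 31.619
SSB = Σnᵢ(x̄ᵢ−x̄)² = 337.513; SSW = ΣΣ(x−x̄ᵢ)² = 650.392
MSB = 337.513/3 = 112.5044; MSW = 650.392/38 = 17.1156
F = MSB/MSW = 6.5732
df = (3, 38)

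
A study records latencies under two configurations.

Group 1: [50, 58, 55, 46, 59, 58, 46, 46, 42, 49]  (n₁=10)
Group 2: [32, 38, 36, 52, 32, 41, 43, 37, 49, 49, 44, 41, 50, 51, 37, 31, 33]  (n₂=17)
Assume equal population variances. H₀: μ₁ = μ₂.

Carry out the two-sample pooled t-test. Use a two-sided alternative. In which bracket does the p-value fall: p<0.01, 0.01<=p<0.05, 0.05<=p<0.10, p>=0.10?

p-value bracket: p<0.01

x̄₁=50.900, s₁=6.136, n₁=10
x̄₂=40.941, s₂=7.224, n₂=17
s_p² = [9·6.136² + 16·7.224²]/25 = 46.9536
SE = √(s_p²·(1/10+1/17)) = 2.7308
t = (50.900−40.941)/2.7308 = 3.6468
df = 25
p-value (two-sided) = 0.00122
→ bracket: p<0.01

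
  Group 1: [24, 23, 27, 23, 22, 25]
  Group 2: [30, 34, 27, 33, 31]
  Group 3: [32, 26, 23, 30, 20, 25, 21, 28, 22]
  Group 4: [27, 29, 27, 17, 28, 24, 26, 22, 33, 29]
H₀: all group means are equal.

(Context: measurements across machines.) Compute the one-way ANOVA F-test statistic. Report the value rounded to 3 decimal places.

test statistic = 3.706

Group means [24.00, 31.00, 25.22, 26.20], grand mean 26.267
SSB = Σnᵢ(x̄ᵢ−x̄)² = 152.711; SSW = ΣΣ(x−x̄ᵢ)² = 357.156
MSB = 152.711/3 = 50.9037; MSW = 357.156/26 = 13.7368
F = MSB/MSW = 3.7057
df = (3, 26)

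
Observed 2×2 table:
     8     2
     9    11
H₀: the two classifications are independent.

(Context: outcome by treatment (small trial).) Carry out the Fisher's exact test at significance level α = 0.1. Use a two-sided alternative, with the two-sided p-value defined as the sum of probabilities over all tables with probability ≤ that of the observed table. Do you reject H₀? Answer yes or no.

Margins: r₁=10, r₂=20, c₁=17, c₂=13, n=30
p_obs = C(10,8)·C(20,9)/C(30,17); sum pmf over tables with pmf ≤ p_obs
p-value (two-sided) = 0.11935
At α=0.1: p ≥ α → fail to reject H₀

reject H₀: no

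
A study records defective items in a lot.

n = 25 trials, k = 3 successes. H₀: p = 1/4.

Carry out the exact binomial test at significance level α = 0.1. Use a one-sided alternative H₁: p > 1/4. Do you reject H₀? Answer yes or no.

Exact binomial: n=25, k=3, p₀=1/4=0.2500
P(X≥3) from Σ C(n,i)·p₀^i·(1−p₀)^(n−i)
p-value (one-sided, H₁ greater) = 0.96789
At α=0.1: p ≥ α → fail to reject H₀

reject H₀: no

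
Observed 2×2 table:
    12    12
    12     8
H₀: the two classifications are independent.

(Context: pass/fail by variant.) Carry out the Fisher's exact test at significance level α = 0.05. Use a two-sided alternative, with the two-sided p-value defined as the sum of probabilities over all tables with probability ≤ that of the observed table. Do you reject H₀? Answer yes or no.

Margins: r₁=24, r₂=20, c₁=24, c₂=20, n=44
p_obs = C(24,12)·C(20,12)/C(44,24); sum pmf over tables with pmf ≤ p_obs
p-value (two-sided) = 0.55617
At α=0.05: p ≥ α → fail to reject H₀

reject H₀: no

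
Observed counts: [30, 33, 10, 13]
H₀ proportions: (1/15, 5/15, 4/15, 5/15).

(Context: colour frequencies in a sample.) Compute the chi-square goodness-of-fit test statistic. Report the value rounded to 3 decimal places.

n = 86; E_i = n·p_i = [5.73, 28.67, 22.93, 28.67]
χ² = (30−5.73)²/5.73 + (33−28.67)²/28.67 + (10−22.93)²/22.93 + (13−28.67)²/28.67 = 119.2209
df = 3

test statistic = 119.221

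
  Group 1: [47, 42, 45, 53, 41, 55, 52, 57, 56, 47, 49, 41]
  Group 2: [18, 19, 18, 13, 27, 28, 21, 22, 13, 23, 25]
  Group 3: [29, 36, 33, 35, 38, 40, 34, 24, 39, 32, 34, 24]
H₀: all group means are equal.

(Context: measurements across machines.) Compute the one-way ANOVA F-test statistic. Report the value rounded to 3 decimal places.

Group means [48.75, 20.64, 33.17], grand mean 34.571
SSB = Σnᵢ(x̄ᵢ−x̄)² = 4572.109; SSW = ΣΣ(x−x̄ᵢ)² = 932.462
MSB = 4572.109/2 = 2286.0547; MSW = 932.462/32 = 29.1394
F = MSB/MSW = 78.4522
df = (2, 32)

test statistic = 78.452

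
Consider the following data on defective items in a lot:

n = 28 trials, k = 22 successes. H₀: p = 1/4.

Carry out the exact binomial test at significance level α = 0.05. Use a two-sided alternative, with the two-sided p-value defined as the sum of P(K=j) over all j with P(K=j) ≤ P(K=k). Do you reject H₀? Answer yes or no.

reject H₀: yes

Exact binomial: n=28, k=22, p₀=1/4=0.2500
P(X=j) = C(n,j)·p₀^j·(1−p₀)^(n−j); p = Σ P(X=j) over j with P(X=j) ≤ P(X=22)
p-value (two-sided) = 0.00000
At α=0.05: p < α → reject H₀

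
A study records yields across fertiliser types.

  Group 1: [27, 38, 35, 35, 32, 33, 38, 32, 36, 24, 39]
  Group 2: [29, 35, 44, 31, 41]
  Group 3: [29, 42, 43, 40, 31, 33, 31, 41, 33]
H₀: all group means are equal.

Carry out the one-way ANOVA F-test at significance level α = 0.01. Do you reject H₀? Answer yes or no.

Group means [33.55, 36.00, 35.89], grand mean 34.880
SSB = Σnᵢ(x̄ᵢ−x̄)² = 35.024; SSW = ΣΣ(x−x̄ᵢ)² = 625.616
MSB = 35.024/2 = 17.5119; MSW = 625.616/22 = 28.4371
F = MSB/MSW = 0.6158
df = (2, 22)
p-value (upper-tail) = 0.54926
At α=0.01: p ≥ α → fail to reject H₀

reject H₀: no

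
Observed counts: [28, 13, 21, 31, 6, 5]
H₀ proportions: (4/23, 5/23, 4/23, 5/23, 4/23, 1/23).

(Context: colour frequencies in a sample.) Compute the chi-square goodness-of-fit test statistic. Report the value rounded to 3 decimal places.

n = 104; E_i = n·p_i = [18.09, 22.61, 18.09, 22.61, 18.09, 4.52]
χ² = (28−18.09)²/18.09 + (13−22.61)²/22.61 + (21−18.09)²/18.09 + (31−22.61)²/22.61 + (6−18.09)²/18.09 + (5−4.52)²/4.52 = 21.2284
df = 5

test statistic = 21.228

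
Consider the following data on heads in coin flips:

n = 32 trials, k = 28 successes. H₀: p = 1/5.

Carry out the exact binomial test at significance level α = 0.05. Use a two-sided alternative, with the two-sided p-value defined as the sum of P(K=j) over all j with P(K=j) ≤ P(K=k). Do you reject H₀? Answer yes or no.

Exact binomial: n=32, k=28, p₀=1/5=0.2000
P(X=j) = C(n,j)·p₀^j·(1−p₀)^(n−j); p = Σ P(X=j) over j with P(X=j) ≤ P(X=28)
p-value (two-sided) = 0.00000
At α=0.05: p < α → reject H₀

reject H₀: yes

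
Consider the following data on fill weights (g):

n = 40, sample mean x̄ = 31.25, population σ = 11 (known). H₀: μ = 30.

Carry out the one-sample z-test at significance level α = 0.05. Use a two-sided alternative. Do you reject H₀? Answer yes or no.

SE = σ/√n = 11/√40 = 1.7393
z = (x̄−μ₀)/SE = (31.25−30)/1.7393 = 0.7187
p-value (two-sided) = 0.47233
At α=0.05: p ≥ α → fail to reject H₀

reject H₀: no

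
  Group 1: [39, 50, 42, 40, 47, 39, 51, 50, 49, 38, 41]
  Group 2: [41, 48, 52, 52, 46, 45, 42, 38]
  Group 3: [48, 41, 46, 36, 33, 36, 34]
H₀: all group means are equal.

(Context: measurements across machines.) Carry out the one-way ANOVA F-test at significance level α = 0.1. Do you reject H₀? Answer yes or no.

Group means [44.18, 45.50, 39.14], grand mean 43.231
SSB = Σnᵢ(x̄ᵢ−x̄)² = 168.122; SSW = ΣΣ(x−x̄ᵢ)² = 662.494
MSB = 168.122/2 = 84.0609; MSW = 662.494/23 = 28.8041
F = MSB/MSW = 2.9184
df = (2, 23)
p-value (upper-tail) = 0.07421
At α=0.1: p < α → reject H₀

reject H₀: yes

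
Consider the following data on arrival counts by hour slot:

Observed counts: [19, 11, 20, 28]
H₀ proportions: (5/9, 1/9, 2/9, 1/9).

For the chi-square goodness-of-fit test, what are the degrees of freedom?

df = k − 1 = 4 − 1 = 3

degrees of freedom = 3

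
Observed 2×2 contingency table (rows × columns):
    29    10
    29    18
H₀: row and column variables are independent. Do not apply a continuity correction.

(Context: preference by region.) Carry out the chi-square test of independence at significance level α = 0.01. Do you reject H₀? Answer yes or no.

Row totals [39, 47], col totals [58, 28], n=86
χ² = (29−26.30)²/26.30 + (10−12.70)²/12.70 + (29−31.70)²/31.70 + (18−15.30)²/15.30 = 1.5550
df = 1
p-value (upper-tail) = 0.21240
At α=0.01: p ≥ α → fail to reject H₀

reject H₀: no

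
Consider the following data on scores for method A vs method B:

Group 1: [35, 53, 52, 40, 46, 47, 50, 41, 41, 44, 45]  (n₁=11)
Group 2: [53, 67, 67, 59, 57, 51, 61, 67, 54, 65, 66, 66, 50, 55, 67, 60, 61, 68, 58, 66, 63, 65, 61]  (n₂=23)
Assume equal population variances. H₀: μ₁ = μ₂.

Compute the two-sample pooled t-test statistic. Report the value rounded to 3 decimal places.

test statistic = -7.920

x̄₁=44.909, s₁=5.486, n₁=11
x̄₂=61.174, s₂=5.654, n₂=23
s_p² = [10·5.486² + 22·5.654²]/32 = 31.3817
SE = √(s_p²·(1/11+1/23)) = 2.0536
t = (44.909−61.174)/2.0536 = -7.9201
df = 32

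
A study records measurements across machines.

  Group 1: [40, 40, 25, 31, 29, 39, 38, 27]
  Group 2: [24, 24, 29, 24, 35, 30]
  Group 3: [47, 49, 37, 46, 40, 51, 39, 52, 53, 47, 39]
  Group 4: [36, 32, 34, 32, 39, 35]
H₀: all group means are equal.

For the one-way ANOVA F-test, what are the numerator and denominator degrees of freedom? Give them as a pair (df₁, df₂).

k = 4 groups, N = 31 total
df = (k−1, N−k) = (4−1, 31−4) = (3, 27)

degrees of freedom = [3, 27]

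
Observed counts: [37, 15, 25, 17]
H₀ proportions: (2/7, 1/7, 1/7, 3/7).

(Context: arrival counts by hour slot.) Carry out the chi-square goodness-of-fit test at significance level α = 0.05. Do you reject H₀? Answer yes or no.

reject H₀: yes

n = 94; E_i = n·p_i = [26.86, 13.43, 13.43, 40.29]
χ² = (37−26.86)²/26.86 + (15−13.43)²/13.43 + (25−13.43)²/13.43 + (17−40.29)²/40.29 = 27.4450
df = 3
p-value (upper-tail) = 0.00000
At α=0.05: p < α → reject H₀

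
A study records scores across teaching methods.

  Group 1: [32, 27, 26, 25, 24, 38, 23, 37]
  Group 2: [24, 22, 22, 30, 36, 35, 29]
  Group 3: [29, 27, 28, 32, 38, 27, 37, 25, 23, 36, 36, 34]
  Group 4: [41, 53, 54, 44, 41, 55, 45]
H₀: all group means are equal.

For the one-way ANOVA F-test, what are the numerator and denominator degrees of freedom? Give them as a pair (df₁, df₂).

k = 4 groups, N = 34 total
df = (k−1, N−k) = (4−1, 34−4) = (3, 30)

degrees of freedom = [3, 30]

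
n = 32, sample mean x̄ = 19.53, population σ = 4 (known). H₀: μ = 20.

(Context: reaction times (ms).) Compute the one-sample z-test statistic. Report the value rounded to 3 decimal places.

SE = σ/√n = 4/√32 = 0.7071
z = (x̄−μ₀)/SE = (19.53−20)/0.7071 = -0.6647

test statistic = -0.665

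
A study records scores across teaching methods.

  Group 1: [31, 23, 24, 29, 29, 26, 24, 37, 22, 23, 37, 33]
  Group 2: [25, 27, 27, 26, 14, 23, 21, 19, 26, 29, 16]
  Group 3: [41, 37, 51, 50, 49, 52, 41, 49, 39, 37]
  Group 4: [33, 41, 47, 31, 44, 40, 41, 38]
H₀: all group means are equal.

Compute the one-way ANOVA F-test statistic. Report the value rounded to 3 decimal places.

Group means [28.17, 23.00, 44.60, 39.38], grand mean 32.976
SSB = Σnᵢ(x̄ᵢ−x̄)² = 3051.034; SSW = ΣΣ(x−x̄ᵢ)² = 1093.942
MSB = 3051.034/3 = 1017.0113; MSW = 1093.942/37 = 29.5660
F = MSB/MSW = 34.3980
df = (3, 37)

test statistic = 34.398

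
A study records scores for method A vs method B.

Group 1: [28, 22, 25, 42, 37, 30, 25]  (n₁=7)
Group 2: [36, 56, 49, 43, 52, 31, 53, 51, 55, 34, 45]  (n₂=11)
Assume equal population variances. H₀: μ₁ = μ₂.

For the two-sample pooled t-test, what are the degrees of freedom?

df = n₁ + n₂ − 2 = 7 + 11 − 2 = 16

degrees of freedom = 16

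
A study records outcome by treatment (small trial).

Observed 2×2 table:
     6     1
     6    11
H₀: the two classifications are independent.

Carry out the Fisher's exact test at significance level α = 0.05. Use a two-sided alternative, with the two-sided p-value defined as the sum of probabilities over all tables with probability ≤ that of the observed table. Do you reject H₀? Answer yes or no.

reject H₀: no

Margins: r₁=7, r₂=17, c₁=12, c₂=12, n=24
p_obs = C(7,6)·C(17,6)/C(24,12); sum pmf over tables with pmf ≤ p_obs
p-value (two-sided) = 0.06865
At α=0.05: p ≥ α → fail to reject H₀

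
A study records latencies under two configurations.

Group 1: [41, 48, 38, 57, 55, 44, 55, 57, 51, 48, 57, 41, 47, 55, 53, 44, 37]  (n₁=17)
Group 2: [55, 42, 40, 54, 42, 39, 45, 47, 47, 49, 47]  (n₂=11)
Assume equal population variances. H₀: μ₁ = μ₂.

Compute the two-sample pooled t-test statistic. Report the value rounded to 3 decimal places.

test statistic = 1.067

x̄₁=48.706, s₁=6.926, n₁=17
x̄₂=46.091, s₂=5.243, n₂=11
s_p² = [16·6.926² + 10·5.243²]/26 = 40.0938
SE = √(s_p²·(1/17+1/11)) = 2.4502
t = (48.706−46.091)/2.4502 = 1.0673
df = 26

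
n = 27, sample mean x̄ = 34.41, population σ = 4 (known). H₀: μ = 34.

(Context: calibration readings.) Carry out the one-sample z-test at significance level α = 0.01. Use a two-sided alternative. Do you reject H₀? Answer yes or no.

SE = σ/√n = 4/√27 = 0.7698
z = (x̄−μ₀)/SE = (34.41−34)/0.7698 = 0.5326
p-value (two-sided) = 0.59431
At α=0.01: p ≥ α → fail to reject H₀

reject H₀: no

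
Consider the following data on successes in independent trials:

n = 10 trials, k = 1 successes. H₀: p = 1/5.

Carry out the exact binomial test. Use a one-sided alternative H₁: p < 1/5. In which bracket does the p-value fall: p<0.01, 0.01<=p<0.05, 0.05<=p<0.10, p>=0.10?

p-value bracket: p>=0.10

Exact binomial: n=10, k=1, p₀=1/5=0.2000
P(X≤1) from Σ C(n,i)·p₀^i·(1−p₀)^(n−i)
p-value (one-sided, H₁ less) = 0.37581
→ bracket: p>=0.10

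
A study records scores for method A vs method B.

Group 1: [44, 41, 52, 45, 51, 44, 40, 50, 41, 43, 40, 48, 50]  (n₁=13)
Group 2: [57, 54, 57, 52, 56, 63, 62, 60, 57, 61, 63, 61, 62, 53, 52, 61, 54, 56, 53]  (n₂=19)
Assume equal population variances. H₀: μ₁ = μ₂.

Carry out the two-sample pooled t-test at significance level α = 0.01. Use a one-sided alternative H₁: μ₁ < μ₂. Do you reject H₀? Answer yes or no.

x̄₁=45.308, s₁=4.385, n₁=13
x̄₂=57.579, s₂=3.906, n₂=19
s_p² = [12·4.385² + 18·3.906²]/30 = 16.8467
SE = √(s_p²·(1/13+1/19)) = 1.4774
t = (45.308−57.579)/1.4774 = -8.3063
df = 30
p-value (one-sided, H₁ less) = 0.00000
At α=0.01: p < α → reject H₀

reject H₀: yes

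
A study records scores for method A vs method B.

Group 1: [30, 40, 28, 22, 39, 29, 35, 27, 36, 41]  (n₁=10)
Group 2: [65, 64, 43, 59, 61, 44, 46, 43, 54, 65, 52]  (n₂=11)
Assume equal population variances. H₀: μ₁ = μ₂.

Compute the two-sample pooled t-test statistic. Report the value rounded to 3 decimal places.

test statistic = -6.203

x̄₁=32.700, s₁=6.395, n₁=10
x̄₂=54.182, s₂=9.086, n₂=11
s_p² = [9·6.395² + 10·9.086²]/19 = 62.8282
SE = √(s_p²·(1/10+1/11)) = 3.4633
t = (32.700−54.182)/3.4633 = -6.2027
df = 19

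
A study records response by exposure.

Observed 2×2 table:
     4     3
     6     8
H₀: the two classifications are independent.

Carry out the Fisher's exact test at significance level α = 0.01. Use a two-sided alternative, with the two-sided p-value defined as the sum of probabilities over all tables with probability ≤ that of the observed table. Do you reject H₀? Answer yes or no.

Margins: r₁=7, r₂=14, c₁=10, c₂=11, n=21
p_obs = C(7,4)·C(14,6)/C(21,10); sum pmf over tables with pmf ≤ p_obs
p-value (two-sided) = 0.65944
At α=0.01: p ≥ α → fail to reject H₀

reject H₀: no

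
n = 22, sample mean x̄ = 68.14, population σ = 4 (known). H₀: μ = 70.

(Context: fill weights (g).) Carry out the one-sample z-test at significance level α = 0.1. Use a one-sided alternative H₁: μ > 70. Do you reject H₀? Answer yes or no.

SE = σ/√n = 4/√22 = 0.8528
z = (x̄−μ₀)/SE = (68.14−70)/0.8528 = -2.1810
p-value (one-sided, H₁ greater) = 0.98541
At α=0.1: p ≥ α → fail to reject H₀

reject H₀: no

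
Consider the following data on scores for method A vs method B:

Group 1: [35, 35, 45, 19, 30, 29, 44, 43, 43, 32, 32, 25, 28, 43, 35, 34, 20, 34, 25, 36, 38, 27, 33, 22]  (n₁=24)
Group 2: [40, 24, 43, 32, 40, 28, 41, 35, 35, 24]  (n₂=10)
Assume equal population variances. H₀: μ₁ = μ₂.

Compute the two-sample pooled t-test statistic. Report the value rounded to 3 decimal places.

x̄₁=32.792, s₁=7.558, n₁=24
x̄₂=34.200, s₂=7.021, n₂=10
s_p² = [23·7.558² + 9·7.021²]/32 = 54.9237
SE = √(s_p²·(1/24+1/10)) = 2.7894
t = (32.792−34.200)/2.7894 = -0.5049
df = 32

test statistic = -0.505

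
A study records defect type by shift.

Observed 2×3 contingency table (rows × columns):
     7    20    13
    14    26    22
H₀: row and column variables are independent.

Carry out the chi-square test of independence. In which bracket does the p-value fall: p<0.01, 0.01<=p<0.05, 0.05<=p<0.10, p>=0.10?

Row totals [40, 62], col totals [21, 46, 35], n=102
χ² = (7−8.24)²/8.24 + (20−18.04)²/18.04 + (13−13.73)²/13.73 + (14−12.76)²/12.76 + (26−27.96)²/27.96 + (22−21.27)²/21.27 = 0.7186
df = 2
p-value (upper-tail) = 0.69818
→ bracket: p>=0.10

p-value bracket: p>=0.10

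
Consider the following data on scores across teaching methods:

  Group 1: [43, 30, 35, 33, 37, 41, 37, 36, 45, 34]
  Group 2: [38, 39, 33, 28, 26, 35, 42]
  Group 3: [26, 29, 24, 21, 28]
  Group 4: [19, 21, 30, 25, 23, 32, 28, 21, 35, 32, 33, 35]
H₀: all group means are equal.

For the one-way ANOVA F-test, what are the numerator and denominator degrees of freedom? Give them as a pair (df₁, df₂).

degrees of freedom = [3, 30]

k = 4 groups, N = 34 total
df = (k−1, N−k) = (4−1, 34−4) = (3, 30)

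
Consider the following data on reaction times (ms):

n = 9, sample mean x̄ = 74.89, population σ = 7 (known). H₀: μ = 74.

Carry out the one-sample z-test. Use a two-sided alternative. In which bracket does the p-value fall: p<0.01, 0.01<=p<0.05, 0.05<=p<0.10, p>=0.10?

p-value bracket: p>=0.10

SE = σ/√n = 7/√9 = 2.3333
z = (x̄−μ₀)/SE = (74.89−74)/2.3333 = 0.3814
p-value (two-sided) = 0.70289
→ bracket: p>=0.10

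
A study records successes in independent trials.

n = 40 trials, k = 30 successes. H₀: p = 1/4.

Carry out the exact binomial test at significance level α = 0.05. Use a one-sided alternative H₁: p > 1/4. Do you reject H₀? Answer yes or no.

Exact binomial: n=40, k=30, p₀=1/4=0.2500
P(X≥30) from Σ C(n,i)·p₀^i·(1−p₀)^(n−i)
p-value (one-sided, H₁ greater) = 0.00000
At α=0.05: p < α → reject H₀

reject H₀: yes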